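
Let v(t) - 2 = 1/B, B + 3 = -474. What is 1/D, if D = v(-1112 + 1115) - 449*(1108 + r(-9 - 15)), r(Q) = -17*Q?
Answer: -477/324685315 ≈ -1.4691e-6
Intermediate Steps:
B = -477 (B = -3 - 474 = -477)
v(t) = 953/477 (v(t) = 2 + 1/(-477) = 2 - 1/477 = 953/477)
D = -324685315/477 (D = 953/477 - 449*(1108 - 17*(-9 - 15)) = 953/477 - 449*(1108 - 17*(-24)) = 953/477 - 449*(1108 + 408) = 953/477 - 449*1516 = 953/477 - 680684 = -324685315/477 ≈ -6.8068e+5)
1/D = 1/(-324685315/477) = -477/324685315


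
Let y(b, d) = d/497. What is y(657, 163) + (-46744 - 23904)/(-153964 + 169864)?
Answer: -8130089/1975575 ≈ -4.1153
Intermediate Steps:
y(b, d) = d/497 (y(b, d) = d*(1/497) = d/497)
y(657, 163) + (-46744 - 23904)/(-153964 + 169864) = (1/497)*163 + (-46744 - 23904)/(-153964 + 169864) = 163/497 - 70648/15900 = 163/497 - 70648*1/15900 = 163/497 - 17662/3975 = -8130089/1975575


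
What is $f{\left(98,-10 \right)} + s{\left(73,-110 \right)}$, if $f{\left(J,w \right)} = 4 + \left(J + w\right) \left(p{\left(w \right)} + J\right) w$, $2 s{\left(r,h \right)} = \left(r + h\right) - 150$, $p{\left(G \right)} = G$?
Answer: $- \frac{155059}{2} \approx -77530.0$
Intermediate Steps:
$s{\left(r,h \right)} = -75 + \frac{h}{2} + \frac{r}{2}$ ($s{\left(r,h \right)} = \frac{\left(r + h\right) - 150}{2} = \frac{\left(h + r\right) - 150}{2} = \frac{-150 + h + r}{2} = -75 + \frac{h}{2} + \frac{r}{2}$)
$f{\left(J,w \right)} = 4 + w \left(J + w\right)^{2}$ ($f{\left(J,w \right)} = 4 + \left(J + w\right) \left(w + J\right) w = 4 + \left(J + w\right) \left(J + w\right) w = 4 + \left(J + w\right)^{2} w = 4 + w \left(J + w\right)^{2}$)
$f{\left(98,-10 \right)} + s{\left(73,-110 \right)} = \left(4 + \left(-10\right)^{3} - 10 \cdot 98^{2} + 2 \cdot 98 \left(-10\right)^{2}\right) + \left(-75 + \frac{1}{2} \left(-110\right) + \frac{1}{2} \cdot 73\right) = \left(4 - 1000 - 96040 + 2 \cdot 98 \cdot 100\right) - \frac{187}{2} = \left(4 - 1000 - 96040 + 19600\right) - \frac{187}{2} = -77436 - \frac{187}{2} = - \frac{155059}{2}$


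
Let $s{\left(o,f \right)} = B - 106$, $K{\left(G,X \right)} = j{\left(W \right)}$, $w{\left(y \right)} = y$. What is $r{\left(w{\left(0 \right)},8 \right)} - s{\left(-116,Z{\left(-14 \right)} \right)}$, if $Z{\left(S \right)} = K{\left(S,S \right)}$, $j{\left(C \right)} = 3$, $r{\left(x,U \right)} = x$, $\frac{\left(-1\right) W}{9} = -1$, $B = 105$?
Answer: $1$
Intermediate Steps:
$W = 9$ ($W = \left(-9\right) \left(-1\right) = 9$)
$K{\left(G,X \right)} = 3$
$Z{\left(S \right)} = 3$
$s{\left(o,f \right)} = -1$ ($s{\left(o,f \right)} = 105 - 106 = -1$)
$r{\left(w{\left(0 \right)},8 \right)} - s{\left(-116,Z{\left(-14 \right)} \right)} = 0 - -1 = 0 + 1 = 1$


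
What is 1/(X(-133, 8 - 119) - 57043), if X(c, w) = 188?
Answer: -1/56855 ≈ -1.7589e-5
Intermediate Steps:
1/(X(-133, 8 - 119) - 57043) = 1/(188 - 57043) = 1/(-56855) = -1/56855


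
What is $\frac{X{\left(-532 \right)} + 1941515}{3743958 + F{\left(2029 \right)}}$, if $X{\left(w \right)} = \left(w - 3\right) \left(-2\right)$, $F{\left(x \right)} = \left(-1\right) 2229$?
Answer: $\frac{1942585}{3741729} \approx 0.51917$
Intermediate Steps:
$F{\left(x \right)} = -2229$
$X{\left(w \right)} = 6 - 2 w$ ($X{\left(w \right)} = \left(-3 + w\right) \left(-2\right) = 6 - 2 w$)
$\frac{X{\left(-532 \right)} + 1941515}{3743958 + F{\left(2029 \right)}} = \frac{\left(6 - -1064\right) + 1941515}{3743958 - 2229} = \frac{\left(6 + 1064\right) + 1941515}{3741729} = \left(1070 + 1941515\right) \frac{1}{3741729} = 1942585 \cdot \frac{1}{3741729} = \frac{1942585}{3741729}$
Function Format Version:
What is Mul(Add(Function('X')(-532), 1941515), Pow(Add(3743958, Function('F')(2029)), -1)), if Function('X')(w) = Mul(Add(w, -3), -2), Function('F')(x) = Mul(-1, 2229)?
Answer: Rational(1942585, 3741729) ≈ 0.51917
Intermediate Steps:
Function('F')(x) = -2229
Function('X')(w) = Add(6, Mul(-2, w)) (Function('X')(w) = Mul(Add(-3, w), -2) = Add(6, Mul(-2, w)))
Mul(Add(Function('X')(-532), 1941515), Pow(Add(3743958, Function('F')(2029)), -1)) = Mul(Add(Add(6, Mul(-2, -532)), 1941515), Pow(Add(3743958, -2229), -1)) = Mul(Add(Add(6, 1064), 1941515), Pow(3741729, -1)) = Mul(Add(1070, 1941515), Rational(1, 3741729)) = Mul(1942585, Rational(1, 3741729)) = Rational(1942585, 3741729)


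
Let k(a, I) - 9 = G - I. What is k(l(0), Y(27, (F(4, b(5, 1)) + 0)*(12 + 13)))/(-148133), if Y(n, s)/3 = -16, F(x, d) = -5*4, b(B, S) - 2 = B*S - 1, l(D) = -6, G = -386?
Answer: 329/148133 ≈ 0.0022210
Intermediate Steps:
b(B, S) = 1 + B*S (b(B, S) = 2 + (B*S - 1) = 2 + (-1 + B*S) = 1 + B*S)
F(x, d) = -20
Y(n, s) = -48 (Y(n, s) = 3*(-16) = -48)
k(a, I) = -377 - I (k(a, I) = 9 + (-386 - I) = -377 - I)
k(l(0), Y(27, (F(4, b(5, 1)) + 0)*(12 + 13)))/(-148133) = (-377 - 1*(-48))/(-148133) = (-377 + 48)*(-1/148133) = -329*(-1/148133) = 329/148133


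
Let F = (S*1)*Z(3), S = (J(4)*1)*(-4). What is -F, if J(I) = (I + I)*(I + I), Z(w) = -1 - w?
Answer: -1024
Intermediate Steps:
J(I) = 4*I² (J(I) = (2*I)*(2*I) = 4*I²)
S = -256 (S = ((4*4²)*1)*(-4) = ((4*16)*1)*(-4) = (64*1)*(-4) = 64*(-4) = -256)
F = 1024 (F = (-256*1)*(-1 - 1*3) = -256*(-1 - 3) = -256*(-4) = 1024)
-F = -1*1024 = -1024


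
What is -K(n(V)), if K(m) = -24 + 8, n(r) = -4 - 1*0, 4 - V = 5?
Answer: 16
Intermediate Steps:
V = -1 (V = 4 - 1*5 = 4 - 5 = -1)
n(r) = -4 (n(r) = -4 + 0 = -4)
K(m) = -16
-K(n(V)) = -1*(-16) = 16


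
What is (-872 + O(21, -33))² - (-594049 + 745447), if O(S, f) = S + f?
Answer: 630058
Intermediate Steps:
(-872 + O(21, -33))² - (-594049 + 745447) = (-872 + (21 - 33))² - (-594049 + 745447) = (-872 - 12)² - 1*151398 = (-884)² - 151398 = 781456 - 151398 = 630058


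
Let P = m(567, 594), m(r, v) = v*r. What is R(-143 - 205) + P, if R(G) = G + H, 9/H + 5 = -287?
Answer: 98243391/292 ≈ 3.3645e+5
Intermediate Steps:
H = -9/292 (H = 9/(-5 - 287) = 9/(-292) = 9*(-1/292) = -9/292 ≈ -0.030822)
R(G) = -9/292 + G (R(G) = G - 9/292 = -9/292 + G)
m(r, v) = r*v
P = 336798 (P = 567*594 = 336798)
R(-143 - 205) + P = (-9/292 + (-143 - 205)) + 336798 = (-9/292 - 348) + 336798 = -101625/292 + 336798 = 98243391/292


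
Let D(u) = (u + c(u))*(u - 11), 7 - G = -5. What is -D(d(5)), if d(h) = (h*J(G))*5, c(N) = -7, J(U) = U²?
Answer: -12895277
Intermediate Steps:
G = 12 (G = 7 - 1*(-5) = 7 + 5 = 12)
d(h) = 720*h (d(h) = (h*12²)*5 = (h*144)*5 = (144*h)*5 = 720*h)
D(u) = (-11 + u)*(-7 + u) (D(u) = (u - 7)*(u - 11) = (-7 + u)*(-11 + u) = (-11 + u)*(-7 + u))
-D(d(5)) = -(77 + (720*5)² - 12960*5) = -(77 + 3600² - 18*3600) = -(77 + 12960000 - 64800) = -1*12895277 = -12895277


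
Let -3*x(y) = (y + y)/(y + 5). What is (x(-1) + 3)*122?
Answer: 1159/3 ≈ 386.33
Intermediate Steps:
x(y) = -2*y/(3*(5 + y)) (x(y) = -(y + y)/(3*(y + 5)) = -2*y/(3*(5 + y)))
(x(-1) + 3)*122 = (-2*(-1)/(15 + 3*(-1)) + 3)*122 = (-2*(-1)/(15 - 3) + 3)*122 = (-2*(-1)/12 + 3)*122 = (-2*(-1)*1/12 + 3)*122 = (1/6 + 3)*122 = (19/6)*122 = 1159/3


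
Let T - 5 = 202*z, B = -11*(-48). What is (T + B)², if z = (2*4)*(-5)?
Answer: 56957209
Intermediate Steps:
z = -40 (z = 8*(-5) = -40)
B = 528
T = -8075 (T = 5 + 202*(-40) = 5 - 8080 = -8075)
(T + B)² = (-8075 + 528)² = (-7547)² = 56957209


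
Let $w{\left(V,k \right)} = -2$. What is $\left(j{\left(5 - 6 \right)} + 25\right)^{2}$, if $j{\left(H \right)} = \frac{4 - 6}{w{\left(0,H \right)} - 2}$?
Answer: $\frac{2601}{4} \approx 650.25$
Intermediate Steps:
$j{\left(H \right)} = \frac{1}{2}$ ($j{\left(H \right)} = \frac{4 - 6}{-2 - 2} = - \frac{2}{-4} = \left(-2\right) \left(- \frac{1}{4}\right) = \frac{1}{2}$)
$\left(j{\left(5 - 6 \right)} + 25\right)^{2} = \left(\frac{1}{2} + 25\right)^{2} = \left(\frac{51}{2}\right)^{2} = \frac{2601}{4}$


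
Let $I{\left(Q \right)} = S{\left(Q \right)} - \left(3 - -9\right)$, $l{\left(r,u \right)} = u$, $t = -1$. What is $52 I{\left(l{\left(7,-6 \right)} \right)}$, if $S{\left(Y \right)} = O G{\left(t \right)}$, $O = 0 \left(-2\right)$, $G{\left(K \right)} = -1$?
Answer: $-624$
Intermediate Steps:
$O = 0$
$S{\left(Y \right)} = 0$ ($S{\left(Y \right)} = 0 \left(-1\right) = 0$)
$I{\left(Q \right)} = -12$ ($I{\left(Q \right)} = 0 - \left(3 - -9\right) = 0 - \left(3 + 9\right) = 0 - 12 = -12$)
$52 I{\left(l{\left(7,-6 \right)} \right)} = 52 \left(-12\right) = -624$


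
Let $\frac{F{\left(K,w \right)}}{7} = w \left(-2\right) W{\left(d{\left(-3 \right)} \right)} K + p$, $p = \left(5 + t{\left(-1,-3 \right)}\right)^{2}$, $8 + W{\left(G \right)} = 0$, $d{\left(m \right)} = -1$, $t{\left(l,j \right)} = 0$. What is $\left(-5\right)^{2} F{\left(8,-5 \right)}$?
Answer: $-107625$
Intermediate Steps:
$W{\left(G \right)} = -8$ ($W{\left(G \right)} = -8 + 0 = -8$)
$p = 25$ ($p = \left(5 + 0\right)^{2} = 5^{2} = 25$)
$F{\left(K,w \right)} = 175 + 112 K w$ ($F{\left(K,w \right)} = 7 \left(w \left(-2\right) \left(-8\right) K + 25\right) = 7 \left(- 2 w \left(-8\right) K + 25\right) = 7 \left(16 w K + 25\right) = 7 \left(16 K w + 25\right) = 7 \left(25 + 16 K w\right) = 175 + 112 K w$)
$\left(-5\right)^{2} F{\left(8,-5 \right)} = \left(-5\right)^{2} \left(175 + 112 \cdot 8 \left(-5\right)\right) = 25 \left(175 - 4480\right) = 25 \left(-4305\right) = -107625$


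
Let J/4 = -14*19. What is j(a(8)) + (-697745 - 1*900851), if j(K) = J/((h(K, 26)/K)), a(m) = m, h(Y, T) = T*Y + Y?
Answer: -43163156/27 ≈ -1.5986e+6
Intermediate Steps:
h(Y, T) = Y + T*Y
J = -1064 (J = 4*(-14*19) = 4*(-266) = -1064)
j(K) = -1064/27 (j(K) = -1064/(1 + 26) = -1064/((K*27)/K) = -1064/((27*K)/K) = -1064/27)
j(a(8)) + (-697745 - 1*900851) = -1064/27 + (-697745 - 1*900851) = -1064/27 + (-697745 - 900851) = -1064/27 - 1598596 = -43163156/27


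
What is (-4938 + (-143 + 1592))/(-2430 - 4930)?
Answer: 3489/7360 ≈ 0.47405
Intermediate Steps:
(-4938 + (-143 + 1592))/(-2430 - 4930) = (-4938 + 1449)/(-7360) = -3489*(-1/7360) = 3489/7360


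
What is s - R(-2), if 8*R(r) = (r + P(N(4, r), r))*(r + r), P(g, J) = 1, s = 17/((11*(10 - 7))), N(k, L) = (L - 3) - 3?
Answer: 1/66 ≈ 0.015152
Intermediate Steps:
N(k, L) = -6 + L (N(k, L) = (-3 + L) - 3 = -6 + L)
s = 17/33 (s = 17/((11*3)) = 17/33 ≈ 0.51515)
R(r) = r*(1 + r)/4 (R(r) = ((r + 1)*(r + r))/8 = ((1 + r)*(2*r))/8 = (2*r*(1 + r))/8 = r*(1 + r)/4)
s - R(-2) = 17/33 - (¼)*(-2)*(1 - 2) = 17/33 - (¼)*(-2)*(-1) = 17/33 - 1/2 = 17/33 - 1*½ = 17/33 - ½ = 1/66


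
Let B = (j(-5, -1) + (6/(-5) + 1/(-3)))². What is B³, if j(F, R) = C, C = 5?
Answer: 19770609664/11390625 ≈ 1735.7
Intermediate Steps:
j(F, R) = 5
B = 2704/225 (B = (5 + (6/(-5) + 1/(-3)))² = (5 + (6*(-⅕) + 1*(-⅓)))² = (5 + (-6/5 - ⅓))² = (5 - 23/15)² = (52/15)² = 2704/225 ≈ 12.018)
B³ = (2704/225)³ = 19770609664/11390625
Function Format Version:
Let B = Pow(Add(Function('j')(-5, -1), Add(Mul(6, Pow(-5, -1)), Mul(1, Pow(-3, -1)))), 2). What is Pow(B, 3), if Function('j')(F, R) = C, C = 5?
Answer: Rational(19770609664, 11390625) ≈ 1735.7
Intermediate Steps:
Function('j')(F, R) = 5
B = Rational(2704, 225) (B = Pow(Add(5, Add(Mul(6, Pow(-5, -1)), Mul(1, Pow(-3, -1)))), 2) = Pow(Add(5, Add(Mul(6, Rational(-1, 5)), Mul(1, Rational(-1, 3)))), 2) = Pow(Add(5, Add(Rational(-6, 5), Rational(-1, 3))), 2) = Pow(Add(5, Rational(-23, 15)), 2) = Pow(Rational(52, 15), 2) = Rational(2704, 225) ≈ 12.018)
Pow(B, 3) = Pow(Rational(2704, 225), 3) = Rational(19770609664, 11390625)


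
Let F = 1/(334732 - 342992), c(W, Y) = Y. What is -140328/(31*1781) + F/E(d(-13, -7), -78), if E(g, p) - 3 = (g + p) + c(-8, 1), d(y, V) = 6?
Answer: -78819375829/31010914480 ≈ -2.5417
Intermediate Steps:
F = -1/8260 (F = 1/(-8260) = -1/8260 ≈ -0.00012107)
E(g, p) = 4 + g + p (E(g, p) = 3 + ((g + p) + 1) = 3 + (1 + g + p) = 4 + g + p)
-140328/(31*1781) + F/E(d(-13, -7), -78) = -140328/(31*1781) - 1/(8260*(4 + 6 - 78)) = -140328/55211 - 1/8260/(-68) = -140328*1/55211 - 1/8260*(-1/68) = -140328/55211 + 1/561680 = -78819375829/31010914480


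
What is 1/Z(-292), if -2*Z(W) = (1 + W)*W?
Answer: -1/42486 ≈ -2.3537e-5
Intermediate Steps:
Z(W) = -W*(1 + W)/2 (Z(W) = -(1 + W)*W/2 = -W*(1 + W)/2)
1/Z(-292) = 1/(-1/2*(-292)*(1 - 292)) = 1/(-1/2*(-292)*(-291)) = 1/(-42486) = -1/42486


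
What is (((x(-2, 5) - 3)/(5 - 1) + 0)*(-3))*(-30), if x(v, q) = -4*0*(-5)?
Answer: -135/2 ≈ -67.500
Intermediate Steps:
x(v, q) = 0 (x(v, q) = 0*(-5) = 0)
(((x(-2, 5) - 3)/(5 - 1) + 0)*(-3))*(-30) = (((0 - 3)/(5 - 1) + 0)*(-3))*(-30) = ((-3/4 + 0)*(-3))*(-30) = ((-3*¼ + 0)*(-3))*(-30) = ((-¾ + 0)*(-3))*(-30) = -¾*(-3)*(-30) = (9/4)*(-30) = -135/2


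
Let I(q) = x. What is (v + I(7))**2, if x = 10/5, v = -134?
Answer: 17424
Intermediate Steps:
x = 2 (x = 10*(1/5) = 2)
I(q) = 2
(v + I(7))**2 = (-134 + 2)**2 = (-132)**2 = 17424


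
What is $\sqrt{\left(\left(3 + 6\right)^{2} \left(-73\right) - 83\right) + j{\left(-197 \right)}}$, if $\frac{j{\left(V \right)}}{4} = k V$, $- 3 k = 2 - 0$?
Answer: $\frac{2 i \sqrt{12309}}{3} \approx 73.964 i$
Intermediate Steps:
$k = - \frac{2}{3}$ ($k = - \frac{2 - 0}{3} = - \frac{2 + 0}{3} = \left(- \frac{1}{3}\right) 2 = - \frac{2}{3} \approx -0.66667$)
$j{\left(V \right)} = - \frac{8 V}{3}$ ($j{\left(V \right)} = 4 \left(- \frac{2 V}{3}\right) = - \frac{8 V}{3}$)
$\sqrt{\left(\left(3 + 6\right)^{2} \left(-73\right) - 83\right) + j{\left(-197 \right)}} = \sqrt{\left(\left(3 + 6\right)^{2} \left(-73\right) - 83\right) - - \frac{1576}{3}} = \sqrt{\left(9^{2} \left(-73\right) - 83\right) + \frac{1576}{3}} = \sqrt{\left(81 \left(-73\right) - 83\right) + \frac{1576}{3}} = \sqrt{\left(-5913 - 83\right) + \frac{1576}{3}} = \sqrt{-5996 + \frac{1576}{3}} = \sqrt{- \frac{16412}{3}} = \frac{2 i \sqrt{12309}}{3}$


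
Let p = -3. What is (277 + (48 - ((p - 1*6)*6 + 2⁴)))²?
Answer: 131769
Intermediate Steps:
(277 + (48 - ((p - 1*6)*6 + 2⁴)))² = (277 + (48 - ((-3 - 1*6)*6 + 2⁴)))² = (277 + (48 - ((-3 - 6)*6 + 16)))² = (277 + (48 - (-9*6 + 16)))² = (277 + (48 - (-54 + 16)))² = (277 + (48 - 1*(-38)))² = (277 + (48 + 38))² = (277 + 86)² = 363² = 131769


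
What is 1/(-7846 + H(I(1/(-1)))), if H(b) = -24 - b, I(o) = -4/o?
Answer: -1/7874 ≈ -0.00012700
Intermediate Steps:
1/(-7846 + H(I(1/(-1)))) = 1/(-7846 + (-24 - (-4)/(1/(-1)))) = 1/(-7846 + (-24 - (-4)/(-1))) = 1/(-7846 + (-24 - (-4)*(-1))) = 1/(-7846 + (-24 - 1*4)) = 1/(-7846 + (-24 - 4)) = 1/(-7846 - 28) = 1/(-7874) = -1/7874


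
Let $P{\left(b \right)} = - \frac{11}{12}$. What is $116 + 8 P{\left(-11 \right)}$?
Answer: $\frac{326}{3} \approx 108.67$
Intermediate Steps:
$P{\left(b \right)} = - \frac{11}{12}$ ($P{\left(b \right)} = \left(-11\right) \frac{1}{12} = - \frac{11}{12}$)
$116 + 8 P{\left(-11 \right)} = 116 + 8 \left(- \frac{11}{12}\right) = 116 - \frac{22}{3} = \frac{326}{3}$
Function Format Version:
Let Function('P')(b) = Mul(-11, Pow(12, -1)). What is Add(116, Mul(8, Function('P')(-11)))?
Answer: Rational(326, 3) ≈ 108.67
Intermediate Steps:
Function('P')(b) = Rational(-11, 12) (Function('P')(b) = Mul(-11, Rational(1, 12)) = Rational(-11, 12))
Add(116, Mul(8, Function('P')(-11))) = Add(116, Mul(8, Rational(-11, 12))) = Add(116, Rational(-22, 3)) = Rational(326, 3)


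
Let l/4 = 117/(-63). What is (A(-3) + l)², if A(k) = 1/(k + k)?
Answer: 101761/1764 ≈ 57.688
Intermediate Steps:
l = -52/7 (l = 4*(117/(-63)) = 4*(117*(-1/63)) = 4*(-13/7) = -52/7 ≈ -7.4286)
A(k) = 1/(2*k)
(A(-3) + l)² = ((½)/(-3) - 52/7)² = ((½)*(-⅓) - 52/7)² = (-⅙ - 52/7)² = (-319/42)² = 101761/1764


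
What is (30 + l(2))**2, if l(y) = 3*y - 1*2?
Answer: 1156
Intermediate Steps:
l(y) = -2 + 3*y (l(y) = 3*y - 2 = -2 + 3*y)
(30 + l(2))**2 = (30 + (-2 + 3*2))**2 = (30 + (-2 + 6))**2 = (30 + 4)**2 = 34**2 = 1156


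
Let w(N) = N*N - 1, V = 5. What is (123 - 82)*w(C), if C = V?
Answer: 984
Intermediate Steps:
C = 5
w(N) = -1 + N² (w(N) = N² - 1 = -1 + N²)
(123 - 82)*w(C) = (123 - 82)*(-1 + 5²) = 41*(-1 + 25) = 41*24 = 984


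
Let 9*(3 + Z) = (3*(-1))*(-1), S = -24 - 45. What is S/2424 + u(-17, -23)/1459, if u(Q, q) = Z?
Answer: -107135/3536616 ≈ -0.030293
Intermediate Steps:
S = -69
Z = -8/3 (Z = -3 + ((3*(-1))*(-1))/9 = -3 + (-3*(-1))/9 = -3 + (1/9)*3 = -3 + 1/3 = -8/3 ≈ -2.6667)
u(Q, q) = -8/3
S/2424 + u(-17, -23)/1459 = -69/2424 - 8/3/1459 = -69*1/2424 - 8/3*1/1459 = -23/808 - 8/4377 = -107135/3536616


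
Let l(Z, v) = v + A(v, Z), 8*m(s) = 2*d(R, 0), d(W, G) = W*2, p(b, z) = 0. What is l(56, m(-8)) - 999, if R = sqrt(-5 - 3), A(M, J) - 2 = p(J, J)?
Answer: -997 + I*sqrt(2) ≈ -997.0 + 1.4142*I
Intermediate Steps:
A(M, J) = 2 (A(M, J) = 2 + 0 = 2)
R = 2*I*sqrt(2) (R = sqrt(-8) = 2*I*sqrt(2) ≈ 2.8284*I)
d(W, G) = 2*W
m(s) = I*sqrt(2) (m(s) = (2*(2*(2*I*sqrt(2))))/8 = (2*(4*I*sqrt(2)))/8 = (8*I*sqrt(2))/8 = I*sqrt(2))
l(Z, v) = 2 + v (l(Z, v) = v + 2 = 2 + v)
l(56, m(-8)) - 999 = (2 + I*sqrt(2)) - 999 = -997 + I*sqrt(2)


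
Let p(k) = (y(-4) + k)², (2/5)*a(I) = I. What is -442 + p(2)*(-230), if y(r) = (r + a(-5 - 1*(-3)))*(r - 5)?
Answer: -1584912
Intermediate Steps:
a(I) = 5*I/2
y(r) = (-5 + r)² (y(r) = (r + 5*(-5 - 1*(-3))/2)*(r - 5) = (r + 5*(-5 + 3)/2)*(-5 + r) = (r + (5/2)*(-2))*(-5 + r) = (r - 5)*(-5 + r) = (-5 + r)*(-5 + r) = (-5 + r)²)
p(k) = (81 + k)² (p(k) = ((25 + (-4)² - 10*(-4)) + k)² = ((25 + 16 + 40) + k)² = (81 + k)²)
-442 + p(2)*(-230) = -442 + (81 + 2)²*(-230) = -442 + 83²*(-230) = -442 + 6889*(-230) = -442 - 1584470 = -1584912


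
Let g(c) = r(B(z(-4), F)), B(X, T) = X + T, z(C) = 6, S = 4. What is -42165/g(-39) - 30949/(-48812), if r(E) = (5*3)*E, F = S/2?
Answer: -34240735/97624 ≈ -350.74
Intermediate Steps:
F = 2 (F = 4/2 = 4*(½) = 2)
B(X, T) = T + X
r(E) = 15*E
g(c) = 120 (g(c) = 15*(2 + 6) = 15*8 = 120)
-42165/g(-39) - 30949/(-48812) = -42165/120 - 30949/(-48812) = -42165*1/120 - 30949*(-1/48812) = -2811/8 + 30949/48812 = -34240735/97624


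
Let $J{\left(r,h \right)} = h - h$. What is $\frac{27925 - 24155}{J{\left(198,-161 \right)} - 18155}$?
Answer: $- \frac{754}{3631} \approx -0.20766$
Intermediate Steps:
$J{\left(r,h \right)} = 0$
$\frac{27925 - 24155}{J{\left(198,-161 \right)} - 18155} = \frac{27925 - 24155}{0 - 18155} = \frac{3770}{-18155} = 3770 \left(- \frac{1}{18155}\right) = - \frac{754}{3631}$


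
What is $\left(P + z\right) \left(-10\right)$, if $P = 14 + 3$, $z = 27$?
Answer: $-440$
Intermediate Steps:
$P = 17$
$\left(P + z\right) \left(-10\right) = \left(17 + 27\right) \left(-10\right) = 44 \left(-10\right) = -440$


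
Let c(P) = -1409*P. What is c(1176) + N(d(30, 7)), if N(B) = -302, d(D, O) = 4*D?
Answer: -1657286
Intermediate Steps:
c(1176) + N(d(30, 7)) = -1409*1176 - 302 = -1656984 - 302 = -1657286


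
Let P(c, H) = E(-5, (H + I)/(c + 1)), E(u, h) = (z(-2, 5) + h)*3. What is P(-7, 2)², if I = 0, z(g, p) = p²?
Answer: 5476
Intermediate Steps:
E(u, h) = 75 + 3*h (E(u, h) = (5² + h)*3 = (25 + h)*3 = 75 + 3*h)
P(c, H) = 75 + 3*H/(1 + c) (P(c, H) = 75 + 3*((H + 0)/(c + 1)) = 75 + 3*(H/(1 + c)) = 75 + 3*H/(1 + c))
P(-7, 2)² = (3*(25 + 2 + 25*(-7))/(1 - 7))² = (3*(25 + 2 - 175)/(-6))² = (3*(-⅙)*(-148))² = 74² = 5476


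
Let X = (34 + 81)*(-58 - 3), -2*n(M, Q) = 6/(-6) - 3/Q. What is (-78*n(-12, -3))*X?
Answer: 0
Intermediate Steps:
n(M, Q) = ½ + 3/(2*Q) (n(M, Q) = -(6/(-6) - 3/Q)/2 = -(6*(-⅙) - 3/Q)/2 = -(-1 - 3/Q)/2 = ½ + 3/(2*Q))
X = -7015 (X = 115*(-61) = -7015)
(-78*n(-12, -3))*X = -39*(3 - 3)/(-3)*(-7015) = -39*(-1)*0/3*(-7015) = -78*0*(-7015) = 0*(-7015) = 0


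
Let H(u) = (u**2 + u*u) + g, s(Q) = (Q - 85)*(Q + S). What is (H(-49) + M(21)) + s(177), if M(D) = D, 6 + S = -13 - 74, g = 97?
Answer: 12648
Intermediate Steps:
S = -93 (S = -6 + (-13 - 74) = -6 - 87 = -93)
s(Q) = (-93 + Q)*(-85 + Q) (s(Q) = (Q - 85)*(Q - 93) = (-85 + Q)*(-93 + Q) = (-93 + Q)*(-85 + Q))
H(u) = 97 + 2*u**2 (H(u) = (u**2 + u*u) + 97 = (u**2 + u**2) + 97 = 2*u**2 + 97 = 97 + 2*u**2)
(H(-49) + M(21)) + s(177) = ((97 + 2*(-49)**2) + 21) + (7905 + 177**2 - 178*177) = ((97 + 2*2401) + 21) + (7905 + 31329 - 31506) = ((97 + 4802) + 21) + 7728 = (4899 + 21) + 7728 = 4920 + 7728 = 12648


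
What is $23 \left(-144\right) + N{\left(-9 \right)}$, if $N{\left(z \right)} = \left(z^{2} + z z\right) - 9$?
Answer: $-3159$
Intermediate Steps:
$N{\left(z \right)} = -9 + 2 z^{2}$ ($N{\left(z \right)} = \left(z^{2} + z^{2}\right) - 9 = 2 z^{2} - 9 = -9 + 2 z^{2}$)
$23 \left(-144\right) + N{\left(-9 \right)} = 23 \left(-144\right) - \left(9 - 2 \left(-9\right)^{2}\right) = -3312 + \left(-9 + 2 \cdot 81\right) = -3312 + \left(-9 + 162\right) = -3312 + 153 = -3159$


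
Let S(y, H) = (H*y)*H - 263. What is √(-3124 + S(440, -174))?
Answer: 7*√271797 ≈ 3649.4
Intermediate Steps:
S(y, H) = -263 + y*H² (S(y, H) = y*H² - 263 = -263 + y*H²)
√(-3124 + S(440, -174)) = √(-3124 + (-263 + 440*(-174)²)) = √(-3124 + (-263 + 440*30276)) = √(-3124 + (-263 + 13321440)) = √(-3124 + 13321177) = √13318053 = 7*√271797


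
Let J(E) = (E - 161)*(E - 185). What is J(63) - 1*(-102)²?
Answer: 1552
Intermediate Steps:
J(E) = (-185 + E)*(-161 + E) (J(E) = (-161 + E)*(-185 + E) = (-185 + E)*(-161 + E))
J(63) - 1*(-102)² = (29785 + 63² - 346*63) - 1*(-102)² = (29785 + 3969 - 21798) - 1*10404 = 11956 - 10404 = 1552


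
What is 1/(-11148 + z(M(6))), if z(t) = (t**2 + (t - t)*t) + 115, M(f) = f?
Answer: -1/10997 ≈ -9.0934e-5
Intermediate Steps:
z(t) = 115 + t**2 (z(t) = (t**2 + 0*t) + 115 = (t**2 + 0) + 115 = t**2 + 115 = 115 + t**2)
1/(-11148 + z(M(6))) = 1/(-11148 + (115 + 6**2)) = 1/(-11148 + (115 + 36)) = 1/(-11148 + 151) = 1/(-10997) = -1/10997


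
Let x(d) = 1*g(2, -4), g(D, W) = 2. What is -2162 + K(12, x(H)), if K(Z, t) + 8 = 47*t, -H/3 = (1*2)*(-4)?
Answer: -2076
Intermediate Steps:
H = 24 (H = -3*1*2*(-4) = -6*(-4) = -3*(-8) = 24)
x(d) = 2 (x(d) = 1*2 = 2)
K(Z, t) = -8 + 47*t
-2162 + K(12, x(H)) = -2162 + (-8 + 47*2) = -2162 + (-8 + 94) = -2162 + 86 = -2076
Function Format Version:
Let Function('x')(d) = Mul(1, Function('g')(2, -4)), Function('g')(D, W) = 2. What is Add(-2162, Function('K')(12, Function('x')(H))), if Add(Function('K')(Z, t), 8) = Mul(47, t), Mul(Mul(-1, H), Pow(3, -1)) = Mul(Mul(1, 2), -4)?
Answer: -2076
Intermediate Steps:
H = 24 (H = Mul(-3, Mul(Mul(1, 2), -4)) = Mul(-3, Mul(2, -4)) = Mul(-3, -8) = 24)
Function('x')(d) = 2 (Function('x')(d) = Mul(1, 2) = 2)
Function('K')(Z, t) = Add(-8, Mul(47, t))
Add(-2162, Function('K')(12, Function('x')(H))) = Add(-2162, Add(-8, Mul(47, 2))) = Add(-2162, Add(-8, 94)) = Add(-2162, 86) = -2076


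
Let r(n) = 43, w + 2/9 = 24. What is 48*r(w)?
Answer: 2064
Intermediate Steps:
w = 214/9 (w = -2/9 + 24 = 214/9 ≈ 23.778)
48*r(w) = 48*43 = 2064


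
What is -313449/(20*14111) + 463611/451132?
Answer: -1320822231/15914809130 ≈ -0.082993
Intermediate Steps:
-313449/(20*14111) + 463611/451132 = -313449/282220 + 463611*(1/451132) = -313449*1/282220 + 463611/451132 = -313449/282220 + 463611/451132 = -1320822231/15914809130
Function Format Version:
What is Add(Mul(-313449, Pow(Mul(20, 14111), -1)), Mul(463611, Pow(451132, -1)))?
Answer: Rational(-1320822231, 15914809130) ≈ -0.082993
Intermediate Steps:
Add(Mul(-313449, Pow(Mul(20, 14111), -1)), Mul(463611, Pow(451132, -1))) = Add(Mul(-313449, Pow(282220, -1)), Mul(463611, Rational(1, 451132))) = Add(Mul(-313449, Rational(1, 282220)), Rational(463611, 451132)) = Add(Rational(-313449, 282220), Rational(463611, 451132)) = Rational(-1320822231, 15914809130)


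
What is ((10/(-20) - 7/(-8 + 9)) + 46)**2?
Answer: 5929/4 ≈ 1482.3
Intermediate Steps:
((10/(-20) - 7/(-8 + 9)) + 46)**2 = ((10*(-1/20) - 7/1) + 46)**2 = ((-1/2 - 7*1) + 46)**2 = ((-1/2 - 7) + 46)**2 = (-15/2 + 46)**2 = (77/2)**2 = 5929/4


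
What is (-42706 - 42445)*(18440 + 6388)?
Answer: -2114129028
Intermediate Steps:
(-42706 - 42445)*(18440 + 6388) = -85151*24828 = -2114129028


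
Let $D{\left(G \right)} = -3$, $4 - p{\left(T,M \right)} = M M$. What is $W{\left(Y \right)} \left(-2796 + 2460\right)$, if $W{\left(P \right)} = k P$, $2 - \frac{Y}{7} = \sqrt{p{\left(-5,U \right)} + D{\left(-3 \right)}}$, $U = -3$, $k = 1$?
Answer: $-4704 + 4704 i \sqrt{2} \approx -4704.0 + 6652.5 i$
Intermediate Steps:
$p{\left(T,M \right)} = 4 - M^{2}$ ($p{\left(T,M \right)} = 4 - M M = 4 - M^{2}$)
$Y = 14 - 14 i \sqrt{2}$ ($Y = 14 - 7 \sqrt{\left(4 - \left(-3\right)^{2}\right) - 3} = 14 - 7 \sqrt{\left(4 - 9\right) - 3} = 14 - 7 \sqrt{-5 - 3} = 14 - 7 \sqrt{-8} = 14 - 7 \cdot 2 i \sqrt{2} = 14 - 14 i \sqrt{2} \approx 14.0 - 19.799 i$)
$W{\left(P \right)} = P$ ($W{\left(P \right)} = 1 P = P$)
$W{\left(Y \right)} \left(-2796 + 2460\right) = \left(14 - 14 i \sqrt{2}\right) \left(-2796 + 2460\right) = \left(14 - 14 i \sqrt{2}\right) \left(-336\right) = -4704 + 4704 i \sqrt{2}$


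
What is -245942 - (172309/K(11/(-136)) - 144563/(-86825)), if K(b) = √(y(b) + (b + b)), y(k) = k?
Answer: -21354058713/86825 + 344618*I*√1122/33 ≈ -2.4594e+5 + 3.498e+5*I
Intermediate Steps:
K(b) = √3*√b (K(b) = √(b + (b + b)) = √(b + 2*b) = √(3*b) = √3*√b)
-245942 - (172309/K(11/(-136)) - 144563/(-86825)) = -245942 - (172309/((√3*√(11/(-136)))) - 144563/(-86825)) = -245942 - (172309/((√3*√(11*(-1/136)))) - 144563*(-1/86825)) = -245942 - (172309/((√3*√(-11/136))) + 144563/86825) = -245942 - (172309/((√3*(I*√374/68))) + 144563/86825) = -245942 - (172309/((I*√1122/68)) + 144563/86825) = -245942 - (172309*(-2*I*√1122/33) + 144563/86825) = -245942 - (-344618*I*√1122/33 + 144563/86825) = -245942 - (144563/86825 - 344618*I*√1122/33) = -245942 + (-144563/86825 + 344618*I*√1122/33) = -21354058713/86825 + 344618*I*√1122/33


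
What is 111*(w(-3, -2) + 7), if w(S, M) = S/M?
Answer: 1887/2 ≈ 943.50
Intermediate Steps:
111*(w(-3, -2) + 7) = 111*(-3/(-2) + 7) = 111*(-3*(-½) + 7) = 111*(3/2 + 7) = 111*(17/2) = 1887/2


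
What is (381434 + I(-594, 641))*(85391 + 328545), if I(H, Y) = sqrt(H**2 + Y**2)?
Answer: 157889264224 + 413936*sqrt(763717) ≈ 1.5825e+11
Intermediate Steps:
(381434 + I(-594, 641))*(85391 + 328545) = (381434 + sqrt((-594)**2 + 641**2))*(85391 + 328545) = (381434 + sqrt(352836 + 410881))*413936 = (381434 + sqrt(763717))*413936 = 157889264224 + 413936*sqrt(763717)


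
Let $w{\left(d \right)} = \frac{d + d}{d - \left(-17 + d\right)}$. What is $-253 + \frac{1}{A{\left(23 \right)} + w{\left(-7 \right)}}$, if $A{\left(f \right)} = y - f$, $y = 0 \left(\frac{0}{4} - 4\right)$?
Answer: $- \frac{102482}{405} \approx -253.04$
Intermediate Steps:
$w{\left(d \right)} = \frac{2 d}{17}$
$y = 0$ ($y = 0 \left(0 \cdot \frac{1}{4} - 4\right) = 0 \left(0 - 4\right) = 0 \left(-4\right) = 0$)
$A{\left(f \right)} = - f$ ($A{\left(f \right)} = 0 - f = - f$)
$-253 + \frac{1}{A{\left(23 \right)} + w{\left(-7 \right)}} = -253 + \frac{1}{\left(-1\right) 23 + \frac{2}{17} \left(-7\right)} = -253 + \frac{1}{-23 - \frac{14}{17}} = -253 + \frac{1}{- \frac{405}{17}} = -253 - \frac{17}{405} = - \frac{102482}{405}$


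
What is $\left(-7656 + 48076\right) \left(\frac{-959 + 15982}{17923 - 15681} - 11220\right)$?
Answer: $- \frac{508083785570}{1121} \approx -4.5324 \cdot 10^{8}$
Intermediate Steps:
$\left(-7656 + 48076\right) \left(\frac{-959 + 15982}{17923 - 15681} - 11220\right) = 40420 \left(\frac{15023}{2242} - 11220\right) = 40420 \left(- \frac{25140217}{2242}\right) = - \frac{508083785570}{1121}$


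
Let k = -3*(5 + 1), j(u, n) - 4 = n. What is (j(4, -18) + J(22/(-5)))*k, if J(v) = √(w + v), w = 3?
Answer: 252 - 18*I*√35/5 ≈ 252.0 - 21.298*I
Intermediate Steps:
j(u, n) = 4 + n
J(v) = √(3 + v)
k = -18 (k = -3*6 = -18)
(j(4, -18) + J(22/(-5)))*k = ((4 - 18) + √(3 + 22/(-5)))*(-18) = (-14 + √(3 + 22*(-⅕)))*(-18) = (-14 + √(3 - 22/5))*(-18) = (-14 + √(-7/5))*(-18) = (-14 + I*√35/5)*(-18) = 252 - 18*I*√35/5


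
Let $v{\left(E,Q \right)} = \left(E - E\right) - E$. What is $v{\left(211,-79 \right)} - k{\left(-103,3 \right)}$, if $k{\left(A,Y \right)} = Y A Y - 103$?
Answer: $819$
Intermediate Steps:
$k{\left(A,Y \right)} = -103 + A Y^{2}$ ($k{\left(A,Y \right)} = A Y Y - 103 = A Y^{2} - 103 = -103 + A Y^{2}$)
$v{\left(E,Q \right)} = - E$ ($v{\left(E,Q \right)} = 0 - E = - E$)
$v{\left(211,-79 \right)} - k{\left(-103,3 \right)} = \left(-1\right) 211 - \left(-103 - 103 \cdot 3^{2}\right) = -211 - \left(-103 - 927\right) = -211 - -1030 = -211 + 1030 = 819$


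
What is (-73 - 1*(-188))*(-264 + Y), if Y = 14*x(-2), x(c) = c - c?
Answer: -30360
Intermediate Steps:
x(c) = 0
Y = 0 (Y = 14*0 = 0)
(-73 - 1*(-188))*(-264 + Y) = (-73 - 1*(-188))*(-264 + 0) = (-73 + 188)*(-264) = 115*(-264) = -30360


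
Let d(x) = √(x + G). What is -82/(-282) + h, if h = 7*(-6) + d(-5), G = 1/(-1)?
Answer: -5881/141 + I*√6 ≈ -41.709 + 2.4495*I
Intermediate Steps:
G = -1
d(x) = √(-1 + x) (d(x) = √(x - 1) = √(-1 + x))
h = -42 + I*√6 (h = 7*(-6) + √(-1 - 5) = -42 + √(-6) = -42 + I*√6 ≈ -42.0 + 2.4495*I)
-82/(-282) + h = -82/(-282) + (-42 + I*√6) = -82*(-1/282) + (-42 + I*√6) = 41/141 + (-42 + I*√6) = -5881/141 + I*√6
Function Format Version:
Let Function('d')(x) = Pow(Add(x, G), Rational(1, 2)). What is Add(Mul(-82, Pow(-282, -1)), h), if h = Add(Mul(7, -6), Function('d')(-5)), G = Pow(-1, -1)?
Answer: Add(Rational(-5881, 141), Mul(I, Pow(6, Rational(1, 2)))) ≈ Add(-41.709, Mul(2.4495, I))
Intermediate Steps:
G = -1
Function('d')(x) = Pow(Add(-1, x), Rational(1, 2)) (Function('d')(x) = Pow(Add(x, -1), Rational(1, 2)) = Pow(Add(-1, x), Rational(1, 2)))
h = Add(-42, Mul(I, Pow(6, Rational(1, 2)))) (h = Add(Mul(7, -6), Pow(Add(-1, -5), Rational(1, 2))) = Add(-42, Pow(-6, Rational(1, 2))) = Add(-42, Mul(I, Pow(6, Rational(1, 2)))) ≈ Add(-42.000, Mul(2.4495, I)))
Add(Mul(-82, Pow(-282, -1)), h) = Add(Mul(-82, Pow(-282, -1)), Add(-42, Mul(I, Pow(6, Rational(1, 2))))) = Add(Mul(-82, Rational(-1, 282)), Add(-42, Mul(I, Pow(6, Rational(1, 2))))) = Add(Rational(41, 141), Add(-42, Mul(I, Pow(6, Rational(1, 2))))) = Add(Rational(-5881, 141), Mul(I, Pow(6, Rational(1, 2))))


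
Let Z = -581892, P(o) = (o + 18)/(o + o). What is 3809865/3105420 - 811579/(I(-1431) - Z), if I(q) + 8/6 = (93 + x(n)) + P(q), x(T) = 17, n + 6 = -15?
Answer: -2140831171579/12771996840444 ≈ -0.16762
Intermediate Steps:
P(o) = (18 + o)/(2*o) (P(o) = (18 + o)/((2*o)) = (18 + o)*(1/(2*o)) = (18 + o)/(2*o))
n = -21 (n = -6 - 15 = -21)
I(q) = 326/3 + (18 + q)/(2*q) (I(q) = -4/3 + ((93 + 17) + (18 + q)/(2*q)) = -4/3 + (110 + (18 + q)/(2*q)) = 326/3 + (18 + q)/(2*q))
3809865/3105420 - 811579/(I(-1431) - Z) = 3809865/3105420 - 811579/((655/6 + 9/(-1431)) - 1*(-581892)) = 3809865*(1/3105420) - 811579/((655/6 + 9*(-1/1431)) + 581892) = 253991/207028 - 811579/((655/6 - 1/159) + 581892) = 253991/207028 - 811579/(11571/106 + 581892) = 253991/207028 - 811579/61692123/106 = 253991/207028 - 811579*106/61692123 = 253991/207028 - 86027374/61692123 = -2140831171579/12771996840444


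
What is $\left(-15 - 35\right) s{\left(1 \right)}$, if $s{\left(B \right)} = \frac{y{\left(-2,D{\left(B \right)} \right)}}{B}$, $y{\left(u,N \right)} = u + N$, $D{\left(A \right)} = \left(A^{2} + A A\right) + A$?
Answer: $-50$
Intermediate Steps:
$D{\left(A \right)} = A + 2 A^{2}$ ($D{\left(A \right)} = \left(A^{2} + A^{2}\right) + A = 2 A^{2} + A = A + 2 A^{2}$)
$y{\left(u,N \right)} = N + u$
$s{\left(B \right)} = \frac{-2 + B \left(1 + 2 B\right)}{B}$ ($s{\left(B \right)} = \frac{B \left(1 + 2 B\right) - 2}{B} = \frac{-2 + B \left(1 + 2 B\right)}{B}$)
$\left(-15 - 35\right) s{\left(1 \right)} = \left(-15 - 35\right) \left(1 - \frac{2}{1} + 2 \cdot 1\right) = - 50 \left(1 - 2 + 2\right) = \left(-50\right) 1 = -50$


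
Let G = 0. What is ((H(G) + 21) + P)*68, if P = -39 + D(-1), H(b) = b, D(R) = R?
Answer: -1292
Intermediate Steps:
P = -40 (P = -39 - 1 = -40)
((H(G) + 21) + P)*68 = ((0 + 21) - 40)*68 = (21 - 40)*68 = -19*68 = -1292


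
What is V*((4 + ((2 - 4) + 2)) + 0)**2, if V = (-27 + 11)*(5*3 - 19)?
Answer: 1024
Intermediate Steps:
V = 64 (V = -16*(15 - 19) = -16*(-4) = 64)
V*((4 + ((2 - 4) + 2)) + 0)**2 = 64*((4 + ((2 - 4) + 2)) + 0)**2 = 64*((4 + (-2 + 2)) + 0)**2 = 64*((4 + 0) + 0)**2 = 64*(4 + 0)**2 = 64*4**2 = 64*16 = 1024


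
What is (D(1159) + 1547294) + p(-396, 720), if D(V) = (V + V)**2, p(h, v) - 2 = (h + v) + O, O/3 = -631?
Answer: 6918851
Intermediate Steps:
O = -1893 (O = 3*(-631) = -1893)
p(h, v) = -1891 + h + v (p(h, v) = 2 + ((h + v) - 1893) = 2 + (-1893 + h + v) = -1891 + h + v)
D(V) = 4*V**2 (D(V) = (2*V)**2 = 4*V**2)
(D(1159) + 1547294) + p(-396, 720) = (4*1159**2 + 1547294) + (-1891 - 396 + 720) = (4*1343281 + 1547294) - 1567 = (5373124 + 1547294) - 1567 = 6920418 - 1567 = 6918851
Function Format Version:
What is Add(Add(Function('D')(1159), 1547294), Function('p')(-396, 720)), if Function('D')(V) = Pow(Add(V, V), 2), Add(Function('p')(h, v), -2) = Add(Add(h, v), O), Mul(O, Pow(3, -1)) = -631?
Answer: 6918851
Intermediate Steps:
O = -1893 (O = Mul(3, -631) = -1893)
Function('p')(h, v) = Add(-1891, h, v) (Function('p')(h, v) = Add(2, Add(Add(h, v), -1893)) = Add(2, Add(-1893, h, v)) = Add(-1891, h, v))
Function('D')(V) = Mul(4, Pow(V, 2)) (Function('D')(V) = Pow(Mul(2, V), 2) = Mul(4, Pow(V, 2)))
Add(Add(Function('D')(1159), 1547294), Function('p')(-396, 720)) = Add(Add(Mul(4, Pow(1159, 2)), 1547294), Add(-1891, -396, 720)) = Add(Add(Mul(4, 1343281), 1547294), -1567) = Add(Add(5373124, 1547294), -1567) = Add(6920418, -1567) = 6918851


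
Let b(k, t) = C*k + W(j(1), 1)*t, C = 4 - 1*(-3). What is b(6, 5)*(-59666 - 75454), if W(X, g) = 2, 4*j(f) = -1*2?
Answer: -7026240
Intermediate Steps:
j(f) = -1/2 (j(f) = (-1*2)/4 = (1/4)*(-2) = -1/2)
C = 7 (C = 4 + 3 = 7)
b(k, t) = 2*t + 7*k (b(k, t) = 7*k + 2*t = 2*t + 7*k)
b(6, 5)*(-59666 - 75454) = (2*5 + 7*6)*(-59666 - 75454) = (10 + 42)*(-135120) = 52*(-135120) = -7026240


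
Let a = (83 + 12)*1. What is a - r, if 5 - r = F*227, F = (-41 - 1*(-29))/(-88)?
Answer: 2661/22 ≈ 120.95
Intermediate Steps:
F = 3/22 (F = (-41 + 29)*(-1/88) = -12*(-1/88) = 3/22 ≈ 0.13636)
a = 95 (a = 95*1 = 95)
r = -571/22 (r = 5 - 3*227/22 = 5 - 1*681/22 = 5 - 681/22 = -571/22 ≈ -25.955)
a - r = 95 - 1*(-571/22) = 95 + 571/22 = 2661/22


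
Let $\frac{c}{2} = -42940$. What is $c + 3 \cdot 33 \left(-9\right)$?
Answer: $-86771$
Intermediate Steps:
$c = -85880$ ($c = 2 \left(-42940\right) = -85880$)
$c + 3 \cdot 33 \left(-9\right) = -85880 + 3 \cdot 33 \left(-9\right) = -85880 + 99 \left(-9\right) = -85880 - 891 = -86771$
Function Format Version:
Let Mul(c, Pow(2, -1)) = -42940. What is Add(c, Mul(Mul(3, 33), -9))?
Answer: -86771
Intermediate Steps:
c = -85880 (c = Mul(2, -42940) = -85880)
Add(c, Mul(Mul(3, 33), -9)) = Add(-85880, Mul(Mul(3, 33), -9)) = Add(-85880, Mul(99, -9)) = Add(-85880, -891) = -86771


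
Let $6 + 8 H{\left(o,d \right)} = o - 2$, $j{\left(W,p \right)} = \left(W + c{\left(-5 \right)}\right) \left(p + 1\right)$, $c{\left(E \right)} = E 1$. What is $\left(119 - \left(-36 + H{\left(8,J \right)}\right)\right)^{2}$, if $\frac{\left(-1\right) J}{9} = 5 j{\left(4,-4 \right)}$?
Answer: $24025$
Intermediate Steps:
$c{\left(E \right)} = E$
$j{\left(W,p \right)} = \left(1 + p\right) \left(-5 + W\right)$ ($j{\left(W,p \right)} = \left(W - 5\right) \left(p + 1\right) = \left(-5 + W\right) \left(1 + p\right) = \left(1 + p\right) \left(-5 + W\right)$)
$J = -135$ ($J = - 9 \cdot 5 \left(-5 + 4 - -20 + 4 \left(-4\right)\right) = - 9 \cdot 5 \left(-5 + 4 + 20 - 16\right) = - 9 \cdot 5 \cdot 3 = \left(-9\right) 15 = -135$)
$H{\left(o,d \right)} = -1 + \frac{o}{8}$ ($H{\left(o,d \right)} = - \frac{3}{4} + \frac{o - 2}{8} = - \frac{3}{4} + \frac{-2 + o}{8} = - \frac{3}{4} + \left(- \frac{1}{4} + \frac{o}{8}\right) = -1 + \frac{o}{8}$)
$\left(119 - \left(-36 + H{\left(8,J \right)}\right)\right)^{2} = \left(119 + \left(36 - \left(-1 + \frac{1}{8} \cdot 8\right)\right)\right)^{2} = \left(119 + \left(36 - \left(-1 + 1\right)\right)\right)^{2} = \left(119 + \left(36 - 0\right)\right)^{2} = \left(119 + \left(36 + 0\right)\right)^{2} = \left(119 + 36\right)^{2} = 155^{2} = 24025$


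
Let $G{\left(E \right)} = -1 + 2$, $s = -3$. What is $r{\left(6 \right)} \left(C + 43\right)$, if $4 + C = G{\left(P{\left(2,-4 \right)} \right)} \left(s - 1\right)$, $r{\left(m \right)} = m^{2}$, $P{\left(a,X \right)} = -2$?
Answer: $1260$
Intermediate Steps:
$G{\left(E \right)} = 1$
$C = -8$ ($C = -4 + 1 \left(-3 - 1\right) = -4 + 1 \left(-4\right) = -4 - 4 = -8$)
$r{\left(6 \right)} \left(C + 43\right) = 6^{2} \left(-8 + 43\right) = 36 \cdot 35 = 1260$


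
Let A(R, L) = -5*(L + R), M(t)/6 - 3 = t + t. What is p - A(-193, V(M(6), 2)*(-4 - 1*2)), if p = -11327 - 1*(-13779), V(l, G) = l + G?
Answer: -1273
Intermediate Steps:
M(t) = 18 + 12*t (M(t) = 18 + 6*(t + t) = 18 + 6*(2*t) = 18 + 12*t)
V(l, G) = G + l
A(R, L) = -5*L - 5*R
p = 2452 (p = -11327 + 13779 = 2452)
p - A(-193, V(M(6), 2)*(-4 - 1*2)) = 2452 - (-5*(2 + (18 + 12*6))*(-4 - 1*2) - 5*(-193)) = 2452 - (-5*(2 + (18 + 72))*(-4 - 2) + 965) = 2452 - (-5*(2 + 90)*(-6) + 965) = 2452 - (-460*(-6) + 965) = 2452 - (-5*(-552) + 965) = 2452 - (2760 + 965) = 2452 - 1*3725 = 2452 - 3725 = -1273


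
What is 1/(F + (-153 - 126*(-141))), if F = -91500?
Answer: -1/73887 ≈ -1.3534e-5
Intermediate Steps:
1/(F + (-153 - 126*(-141))) = 1/(-91500 + (-153 - 126*(-141))) = 1/(-91500 + (-153 + 17766)) = 1/(-91500 + 17613) = 1/(-73887) = -1/73887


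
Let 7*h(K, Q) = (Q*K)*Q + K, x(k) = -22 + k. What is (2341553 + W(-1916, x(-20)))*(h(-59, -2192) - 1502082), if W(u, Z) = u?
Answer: -687857042475933/7 ≈ -9.8265e+13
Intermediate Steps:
h(K, Q) = K/7 + K*Q**2/7 (h(K, Q) = ((Q*K)*Q + K)/7 = ((K*Q)*Q + K)/7 = (K*Q**2 + K)/7 = (K + K*Q**2)/7 = K/7 + K*Q**2/7)
(2341553 + W(-1916, x(-20)))*(h(-59, -2192) - 1502082) = (2341553 - 1916)*((1/7)*(-59)*(1 + (-2192)**2) - 1502082) = 2339637*((1/7)*(-59)*(1 + 4804864) - 1502082) = 2339637*((1/7)*(-59)*4804865 - 1502082) = 2339637*(-283487035/7 - 1502082) = 2339637*(-294001609/7) = -687857042475933/7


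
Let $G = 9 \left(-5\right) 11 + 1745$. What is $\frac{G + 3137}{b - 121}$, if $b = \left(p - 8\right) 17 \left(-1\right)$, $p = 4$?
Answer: $- \frac{4387}{53} \approx -82.774$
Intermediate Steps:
$b = 68$ ($b = \left(4 - 8\right) 17 \left(-1\right) = \left(-4\right) 17 \left(-1\right) = \left(-68\right) \left(-1\right) = 68$)
$G = 1250$ ($G = \left(-45\right) 11 + 1745 = -495 + 1745 = 1250$)
$\frac{G + 3137}{b - 121} = \frac{1250 + 3137}{68 - 121} = \frac{4387}{-53} = 4387 \left(- \frac{1}{53}\right) = - \frac{4387}{53}$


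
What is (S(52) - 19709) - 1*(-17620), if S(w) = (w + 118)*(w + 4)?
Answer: 7431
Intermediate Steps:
S(w) = (4 + w)*(118 + w) (S(w) = (118 + w)*(4 + w) = (4 + w)*(118 + w))
(S(52) - 19709) - 1*(-17620) = ((472 + 52² + 122*52) - 19709) - 1*(-17620) = ((472 + 2704 + 6344) - 19709) + 17620 = (9520 - 19709) + 17620 = -10189 + 17620 = 7431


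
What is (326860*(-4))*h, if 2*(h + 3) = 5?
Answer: 653720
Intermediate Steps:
h = -½ (h = -3 + (½)*5 = -3 + 5/2 = -½ ≈ -0.50000)
(326860*(-4))*h = (326860*(-4))*(-½) = -1307440*(-½) = 653720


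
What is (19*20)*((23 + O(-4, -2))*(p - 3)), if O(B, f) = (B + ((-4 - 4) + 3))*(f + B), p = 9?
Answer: 175560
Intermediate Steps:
O(B, f) = (-5 + B)*(B + f) (O(B, f) = (B + (-8 + 3))*(B + f) = (B - 5)*(B + f) = (-5 + B)*(B + f))
(19*20)*((23 + O(-4, -2))*(p - 3)) = (19*20)*((23 + ((-4)² - 5*(-4) - 5*(-2) - 4*(-2)))*(9 - 3)) = 380*((23 + (16 + 20 + 10 + 8))*6) = 380*((23 + 54)*6) = 380*(77*6) = 380*462 = 175560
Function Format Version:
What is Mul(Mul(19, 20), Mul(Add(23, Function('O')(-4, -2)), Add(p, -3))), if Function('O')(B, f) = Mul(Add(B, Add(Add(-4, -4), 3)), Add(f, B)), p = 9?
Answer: 175560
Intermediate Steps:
Function('O')(B, f) = Mul(Add(-5, B), Add(B, f)) (Function('O')(B, f) = Mul(Add(B, Add(-8, 3)), Add(B, f)) = Mul(Add(B, -5), Add(B, f)) = Mul(Add(-5, B), Add(B, f)))
Mul(Mul(19, 20), Mul(Add(23, Function('O')(-4, -2)), Add(p, -3))) = Mul(Mul(19, 20), Mul(Add(23, Add(Pow(-4, 2), Mul(-5, -4), Mul(-5, -2), Mul(-4, -2))), Add(9, -3))) = Mul(380, Mul(Add(23, Add(16, 20, 10, 8)), 6)) = Mul(380, Mul(Add(23, 54), 6)) = Mul(380, Mul(77, 6)) = Mul(380, 462) = 175560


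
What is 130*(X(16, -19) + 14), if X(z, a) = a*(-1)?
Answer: 4290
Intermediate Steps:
X(z, a) = -a
130*(X(16, -19) + 14) = 130*(-1*(-19) + 14) = 130*(19 + 14) = 130*33 = 4290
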